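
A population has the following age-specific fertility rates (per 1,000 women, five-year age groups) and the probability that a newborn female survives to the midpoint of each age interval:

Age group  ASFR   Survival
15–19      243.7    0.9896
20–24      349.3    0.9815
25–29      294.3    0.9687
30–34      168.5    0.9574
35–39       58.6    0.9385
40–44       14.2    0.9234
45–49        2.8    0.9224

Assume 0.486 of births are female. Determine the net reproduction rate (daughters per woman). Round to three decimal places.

2.676

Proportion female at birth = 0.486.
Each age group contributes 5 × ASFR × survival:
  15–19: 5 × 243.7/1000 × 0.9896 = 1.20583
  20–24: 5 × 349.3/1000 × 0.9815 = 1.71419
  25–29: 5 × 294.3/1000 × 0.9687 = 1.42544
  30–34: 5 × 168.5/1000 × 0.9574 = 0.80661
  35–39: 5 × 58.6/1000 × 0.9385 = 0.27498
  40–44: 5 × 14.2/1000 × 0.9234 = 0.06556
  45–49: 5 × 2.8/1000 × 0.9224 = 0.01291
Sum = 5.50552
NRR = 0.486 × 5.50552 = 2.67568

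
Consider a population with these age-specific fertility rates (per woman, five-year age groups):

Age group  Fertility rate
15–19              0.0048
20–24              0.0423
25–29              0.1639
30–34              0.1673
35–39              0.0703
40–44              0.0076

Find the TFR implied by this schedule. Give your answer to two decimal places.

2.28

Sum of ASFRs = 0.0048 + 0.0423 + 0.1639 + 0.1673 + 0.0703 + 0.0076 = 0.4562
TFR = 5 × 0.4562 = 2.281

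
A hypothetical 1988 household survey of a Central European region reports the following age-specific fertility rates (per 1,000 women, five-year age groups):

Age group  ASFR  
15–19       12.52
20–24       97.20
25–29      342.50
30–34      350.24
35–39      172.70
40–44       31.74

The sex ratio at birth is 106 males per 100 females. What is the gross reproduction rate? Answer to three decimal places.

Proportion female at birth = 100 / (100 + 106) = 0.48544.
Sum of ASFRs = 12.52 + 97.20 + 342.50 + 350.24 + 172.70 + 31.74 = 1006.90
TFR = 5 × 1006.90 / 1000 = 5.0345
GRR = 0.48544 × 5.0345 = 2.44395

2.444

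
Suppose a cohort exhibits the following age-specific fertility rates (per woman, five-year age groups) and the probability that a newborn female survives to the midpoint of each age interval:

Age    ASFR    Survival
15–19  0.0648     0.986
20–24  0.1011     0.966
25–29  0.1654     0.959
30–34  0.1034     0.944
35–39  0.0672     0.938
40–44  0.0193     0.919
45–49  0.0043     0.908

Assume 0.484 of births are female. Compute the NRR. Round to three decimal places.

Proportion female at birth = 0.484.
Each age group contributes 5 × ASFR × survival:
  15–19: 5 × 0.0648 × 0.986 = 0.31946
  20–24: 5 × 0.1011 × 0.966 = 0.48831
  25–29: 5 × 0.1654 × 0.959 = 0.79309
  30–34: 5 × 0.1034 × 0.944 = 0.48805
  35–39: 5 × 0.0672 × 0.938 = 0.31517
  40–44: 5 × 0.0193 × 0.919 = 0.08868
  45–49: 5 × 0.0043 × 0.908 = 0.01952
Sum = 2.51228
NRR = 0.484 × 2.51228 = 1.21594
With NRR above 1 the population is above replacement fertility.

1.216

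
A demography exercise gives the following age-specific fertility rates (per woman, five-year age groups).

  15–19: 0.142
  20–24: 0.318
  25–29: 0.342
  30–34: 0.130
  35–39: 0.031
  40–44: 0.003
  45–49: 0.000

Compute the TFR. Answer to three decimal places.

4.830

Sum of ASFRs = 0.142 + 0.318 + 0.342 + 0.130 + 0.031 + 0.003 + 0.000 = 0.966
TFR = 5 × 0.966 = 4.83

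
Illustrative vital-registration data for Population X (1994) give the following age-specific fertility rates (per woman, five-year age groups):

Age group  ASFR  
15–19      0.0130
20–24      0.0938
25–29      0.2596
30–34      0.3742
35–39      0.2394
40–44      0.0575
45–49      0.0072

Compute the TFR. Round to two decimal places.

5.22

Sum of ASFRs = 0.0130 + 0.0938 + 0.2596 + 0.3742 + 0.2394 + 0.0575 + 0.0072 = 1.0447
TFR = 5 × 1.0447 = 5.2235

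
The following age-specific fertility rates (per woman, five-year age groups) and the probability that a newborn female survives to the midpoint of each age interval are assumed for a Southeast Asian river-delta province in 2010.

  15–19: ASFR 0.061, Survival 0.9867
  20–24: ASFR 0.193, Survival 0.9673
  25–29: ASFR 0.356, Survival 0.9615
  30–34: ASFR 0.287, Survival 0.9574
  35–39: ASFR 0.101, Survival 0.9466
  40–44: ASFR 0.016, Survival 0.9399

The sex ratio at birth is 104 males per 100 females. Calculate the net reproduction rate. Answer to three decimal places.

Proportion female at birth = 100 / (100 + 104) = 0.49020.
Weighting each age-specific rate by interval width and survival:
  15–19: 5 × 0.061 × 0.9867 = 0.30094
  20–24: 5 × 0.193 × 0.9673 = 0.93344
  25–29: 5 × 0.356 × 0.9615 = 1.71147
  30–34: 5 × 0.287 × 0.9574 = 1.37387
  35–39: 5 × 0.101 × 0.9466 = 0.47803
  40–44: 5 × 0.016 × 0.9399 = 0.07519
Sum = 4.87294
NRR = 0.49020 × 4.87294 = 2.38872
NRR > 1, so each generation more than replaces itself.

2.389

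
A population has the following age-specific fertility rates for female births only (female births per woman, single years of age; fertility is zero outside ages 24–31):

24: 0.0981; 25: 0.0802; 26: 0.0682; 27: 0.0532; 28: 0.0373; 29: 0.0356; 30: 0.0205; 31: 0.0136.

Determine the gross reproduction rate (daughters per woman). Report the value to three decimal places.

0.407

Sum of female ASFRs = 0.0981 + 0.0802 + 0.0682 + 0.0532 + 0.0373 + 0.0356 + 0.0205 + 0.0136 = 0.4067
GRR = 0.4067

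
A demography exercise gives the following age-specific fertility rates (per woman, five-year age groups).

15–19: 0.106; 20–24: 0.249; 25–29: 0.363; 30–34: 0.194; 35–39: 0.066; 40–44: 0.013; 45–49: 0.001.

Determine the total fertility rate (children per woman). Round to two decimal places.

Sum of ASFRs = 0.106 + 0.249 + 0.363 + 0.194 + 0.066 + 0.013 + 0.001 = 0.992
TFR = 5 × 0.992 = 4.96

4.96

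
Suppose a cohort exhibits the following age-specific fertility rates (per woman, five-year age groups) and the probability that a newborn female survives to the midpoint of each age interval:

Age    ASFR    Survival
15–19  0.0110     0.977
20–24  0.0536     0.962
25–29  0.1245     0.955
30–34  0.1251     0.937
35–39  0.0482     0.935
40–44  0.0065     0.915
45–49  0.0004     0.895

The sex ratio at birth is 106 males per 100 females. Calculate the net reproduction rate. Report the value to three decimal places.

Proportion female at birth = 100 / (100 + 106) = 0.48544.
Per-age-group product (5 × ASFR × survival probability):
  15–19: 5 × 0.0110 × 0.977 = 0.05374
  20–24: 5 × 0.0536 × 0.962 = 0.25782
  25–29: 5 × 0.1245 × 0.955 = 0.59449
  30–34: 5 × 0.1251 × 0.937 = 0.58609
  35–39: 5 × 0.0482 × 0.935 = 0.22534
  40–44: 5 × 0.0065 × 0.915 = 0.02974
  45–49: 5 × 0.0004 × 0.895 = 0.00179
Sum = 1.74901
NRR = 0.48544 × 1.74901 = 0.84904

0.849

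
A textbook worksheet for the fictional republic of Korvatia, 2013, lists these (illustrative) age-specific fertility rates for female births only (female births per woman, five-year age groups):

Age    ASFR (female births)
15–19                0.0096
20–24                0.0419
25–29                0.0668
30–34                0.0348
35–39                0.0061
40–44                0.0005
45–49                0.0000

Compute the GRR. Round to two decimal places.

Sum of female ASFRs = 0.0096 + 0.0419 + 0.0668 + 0.0348 + 0.0061 + 0.0005 + 0.0000 = 0.1597
GRR = 5 × 0.1597 = 0.7985

0.80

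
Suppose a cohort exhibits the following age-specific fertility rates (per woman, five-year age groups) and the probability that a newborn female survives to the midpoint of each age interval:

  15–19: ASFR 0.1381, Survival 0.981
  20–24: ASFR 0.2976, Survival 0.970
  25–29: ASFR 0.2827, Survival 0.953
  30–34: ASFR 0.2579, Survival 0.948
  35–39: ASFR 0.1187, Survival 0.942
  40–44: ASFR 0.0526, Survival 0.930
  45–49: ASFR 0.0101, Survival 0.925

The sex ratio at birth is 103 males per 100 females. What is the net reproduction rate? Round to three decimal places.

2.729

Proportion female at birth = 100 / (100 + 103) = 0.49261.
Per-age-group product (5 × ASFR × survival probability):
  15–19: 5 × 0.1381 × 0.981 = 0.67738
  20–24: 5 × 0.2976 × 0.970 = 1.44336
  25–29: 5 × 0.2827 × 0.953 = 1.34707
  30–34: 5 × 0.2579 × 0.948 = 1.22245
  35–39: 5 × 0.1187 × 0.942 = 0.55908
  40–44: 5 × 0.0526 × 0.930 = 0.24459
  45–49: 5 × 0.0101 × 0.925 = 0.04671
Sum = 5.54064
NRR = 0.49261 × 5.54064 = 2.72937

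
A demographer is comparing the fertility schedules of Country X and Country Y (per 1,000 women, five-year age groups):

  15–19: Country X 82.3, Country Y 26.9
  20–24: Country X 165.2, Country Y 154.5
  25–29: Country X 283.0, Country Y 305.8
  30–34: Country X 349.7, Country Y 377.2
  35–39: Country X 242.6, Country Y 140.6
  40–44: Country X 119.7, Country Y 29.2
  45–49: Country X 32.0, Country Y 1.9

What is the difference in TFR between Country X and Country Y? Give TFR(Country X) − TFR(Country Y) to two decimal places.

1.19

Country X:
  Sum of ASFRs = 82.3 + 165.2 + 283.0 + 349.7 + 242.6 + 119.7 + 32.0 = 1274.5
  TFR = 5 × 1274.5 / 1000 = 6.3725
Country Y:
  Sum of ASFRs = 26.9 + 154.5 + 305.8 + 377.2 + 140.6 + 29.2 + 1.9 = 1036.1
  TFR = 5 × 1036.1 / 1000 = 5.1805
Difference = 6.3725 − 5.1805 = 1.192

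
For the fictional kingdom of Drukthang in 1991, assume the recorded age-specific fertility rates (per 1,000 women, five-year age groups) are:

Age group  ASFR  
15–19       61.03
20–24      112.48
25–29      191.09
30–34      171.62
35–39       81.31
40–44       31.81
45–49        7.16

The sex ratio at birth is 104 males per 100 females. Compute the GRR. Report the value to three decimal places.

1.609

Proportion female at birth = 100 / (100 + 104) = 0.49020.
Sum of ASFRs = 61.03 + 112.48 + 191.09 + 171.62 + 81.31 + 31.81 + 7.16 = 656.50
TFR = 5 × 656.50 / 1000 = 3.2825
GRR = 0.49020 × 3.2825 = 1.60908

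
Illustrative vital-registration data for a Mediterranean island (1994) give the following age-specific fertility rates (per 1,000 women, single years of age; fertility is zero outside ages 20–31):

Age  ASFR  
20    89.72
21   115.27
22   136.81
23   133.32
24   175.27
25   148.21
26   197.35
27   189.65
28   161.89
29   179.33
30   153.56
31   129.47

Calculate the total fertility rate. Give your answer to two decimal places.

Sum of ASFRs = 89.72 + 115.27 + 136.81 + 133.32 + 175.27 + 148.21 + 197.35 + 189.65 + 161.89 + 179.33 + 153.56 + 129.47 = 1809.85
TFR = 1809.85 / 1000 = 1.80985

1.81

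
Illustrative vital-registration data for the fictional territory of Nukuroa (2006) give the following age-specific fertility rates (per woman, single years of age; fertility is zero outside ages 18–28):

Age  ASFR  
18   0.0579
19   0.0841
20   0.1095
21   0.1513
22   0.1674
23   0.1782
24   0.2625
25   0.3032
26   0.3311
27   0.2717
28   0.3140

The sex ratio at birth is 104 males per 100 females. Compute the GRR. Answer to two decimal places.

1.09

Proportion female at birth = 100 / (100 + 104) = 0.49020.
Sum of ASFRs = 0.0579 + 0.0841 + 0.1095 + 0.1513 + 0.1674 + 0.1782 + 0.2625 + 0.3032 + 0.3311 + 0.2717 + 0.3140 = 2.2309
TFR = 2.2309
GRR = 0.49020 × 2.2309 = 1.09359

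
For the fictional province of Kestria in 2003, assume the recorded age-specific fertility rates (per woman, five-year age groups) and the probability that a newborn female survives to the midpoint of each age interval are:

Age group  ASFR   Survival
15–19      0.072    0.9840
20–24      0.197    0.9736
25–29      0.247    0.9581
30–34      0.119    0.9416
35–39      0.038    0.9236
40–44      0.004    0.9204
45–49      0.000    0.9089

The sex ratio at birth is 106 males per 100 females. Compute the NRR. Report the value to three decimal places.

1.578

Proportion female at birth = 100 / (100 + 106) = 0.48544.
Survival-weighted fertility by age (5·fₓ·Sₓ):
  15–19: 5 × 0.072 × 0.9840 = 0.35424
  20–24: 5 × 0.197 × 0.9736 = 0.95900
  25–29: 5 × 0.247 × 0.9581 = 1.18325
  30–34: 5 × 0.119 × 0.9416 = 0.56025
  35–39: 5 × 0.038 × 0.9236 = 0.17548
  40–44: 5 × 0.004 × 0.9204 = 0.01841
  45–49: 5 × 0.000 × 0.9089 = 0.00000
Sum = 3.25063
NRR = 0.48544 × 3.25063 = 1.57799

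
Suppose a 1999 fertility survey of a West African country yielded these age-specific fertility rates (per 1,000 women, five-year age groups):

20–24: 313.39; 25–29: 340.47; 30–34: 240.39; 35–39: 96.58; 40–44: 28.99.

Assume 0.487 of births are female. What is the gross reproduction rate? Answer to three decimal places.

2.483

Proportion female at birth = 0.487.
Sum of ASFRs = 313.39 + 340.47 + 240.39 + 96.58 + 28.99 = 1019.82
TFR = 5 × 1019.82 / 1000 = 5.0991
GRR = 0.487 × 5.0991 = 2.48326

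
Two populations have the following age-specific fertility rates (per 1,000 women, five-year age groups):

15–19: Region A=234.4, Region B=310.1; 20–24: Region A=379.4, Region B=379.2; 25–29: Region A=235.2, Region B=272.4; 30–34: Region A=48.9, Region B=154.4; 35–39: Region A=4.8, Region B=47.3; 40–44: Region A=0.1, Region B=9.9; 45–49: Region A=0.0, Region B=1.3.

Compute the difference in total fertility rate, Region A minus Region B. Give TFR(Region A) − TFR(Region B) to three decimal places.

Region A:
  Sum of ASFRs = 234.4 + 379.4 + 235.2 + 48.9 + 4.8 + 0.1 + 0.0 = 902.8
  TFR = 5 × 902.8 / 1000 = 4.514
Region B:
  Sum of ASFRs = 310.1 + 379.2 + 272.4 + 154.4 + 47.3 + 9.9 + 1.3 = 1174.6
  TFR = 5 × 1174.6 / 1000 = 5.873
Difference = 4.514 − 5.873 = -1.359

-1.359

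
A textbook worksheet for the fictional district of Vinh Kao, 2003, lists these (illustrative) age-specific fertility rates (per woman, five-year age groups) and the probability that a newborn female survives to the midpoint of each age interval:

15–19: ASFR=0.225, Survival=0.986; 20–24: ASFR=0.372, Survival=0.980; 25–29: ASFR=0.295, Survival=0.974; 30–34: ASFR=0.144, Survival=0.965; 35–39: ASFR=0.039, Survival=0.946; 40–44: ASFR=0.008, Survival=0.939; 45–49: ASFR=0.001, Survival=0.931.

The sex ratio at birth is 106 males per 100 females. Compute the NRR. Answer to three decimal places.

2.568

Proportion female at birth = 100 / (100 + 106) = 0.48544.
Weighting each age-specific rate by interval width and survival:
  15–19: 5 × 0.225 × 0.986 = 1.10925
  20–24: 5 × 0.372 × 0.980 = 1.82280
  25–29: 5 × 0.295 × 0.974 = 1.43665
  30–34: 5 × 0.144 × 0.965 = 0.69480
  35–39: 5 × 0.039 × 0.946 = 0.18447
  40–44: 5 × 0.008 × 0.939 = 0.03756
  45–49: 5 × 0.001 × 0.931 = 0.00466
Sum = 5.29019
NRR = 0.48544 × 5.29019 = 2.56807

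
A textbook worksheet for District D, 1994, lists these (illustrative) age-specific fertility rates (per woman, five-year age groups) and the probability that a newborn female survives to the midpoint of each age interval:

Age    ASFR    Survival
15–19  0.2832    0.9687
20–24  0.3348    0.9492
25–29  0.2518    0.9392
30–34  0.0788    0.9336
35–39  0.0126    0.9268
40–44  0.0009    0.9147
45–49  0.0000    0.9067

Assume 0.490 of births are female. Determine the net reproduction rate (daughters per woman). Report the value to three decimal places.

Proportion female at birth = 0.490.
Per-age-group product (5 × ASFR × survival probability):
  15–19: 5 × 0.2832 × 0.9687 = 1.37168
  20–24: 5 × 0.3348 × 0.9492 = 1.58896
  25–29: 5 × 0.2518 × 0.9392 = 1.18245
  30–34: 5 × 0.0788 × 0.9336 = 0.36784
  35–39: 5 × 0.0126 × 0.9268 = 0.05839
  40–44: 5 × 0.0009 × 0.9147 = 0.00412
  45–49: 5 × 0.0000 × 0.9067 = 0.00000
Sum = 4.57344
NRR = 0.490 × 4.57344 = 2.24099
With NRR above 1 the population is above replacement fertility.

2.241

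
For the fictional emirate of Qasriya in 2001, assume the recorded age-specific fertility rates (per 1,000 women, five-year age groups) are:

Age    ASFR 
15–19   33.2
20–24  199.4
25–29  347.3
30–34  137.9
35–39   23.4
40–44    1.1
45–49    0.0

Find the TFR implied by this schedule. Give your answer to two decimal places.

Sum of ASFRs = 33.2 + 199.4 + 347.3 + 137.9 + 23.4 + 1.1 + 0.0 = 742.3
TFR = 5 × 742.3 / 1000 = 3.7115

3.71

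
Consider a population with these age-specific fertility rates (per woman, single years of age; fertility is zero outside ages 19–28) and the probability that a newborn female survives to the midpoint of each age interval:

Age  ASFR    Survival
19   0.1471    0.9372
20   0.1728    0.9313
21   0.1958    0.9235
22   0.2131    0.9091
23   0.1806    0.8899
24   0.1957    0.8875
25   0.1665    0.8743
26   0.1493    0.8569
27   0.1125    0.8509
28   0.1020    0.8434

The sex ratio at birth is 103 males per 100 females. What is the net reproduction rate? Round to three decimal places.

0.721

Proportion female at birth = 100 / (100 + 103) = 0.49261.
Per-age-group product (1 × ASFR × survival probability):
  19: 1 × 0.1471 × 0.9372 = 0.13786
  20: 1 × 0.1728 × 0.9313 = 0.16093
  21: 1 × 0.1958 × 0.9235 = 0.18082
  22: 1 × 0.2131 × 0.9091 = 0.19373
  23: 1 × 0.1806 × 0.8899 = 0.16072
  24: 1 × 0.1957 × 0.8875 = 0.17368
  25: 1 × 0.1665 × 0.8743 = 0.14557
  26: 1 × 0.1493 × 0.8569 = 0.12794
  27: 1 × 0.1125 × 0.8509 = 0.09573
  28: 1 × 0.1020 × 0.8434 = 0.08603
Sum = 1.46301
NRR = 0.49261 × 1.46301 = 0.72069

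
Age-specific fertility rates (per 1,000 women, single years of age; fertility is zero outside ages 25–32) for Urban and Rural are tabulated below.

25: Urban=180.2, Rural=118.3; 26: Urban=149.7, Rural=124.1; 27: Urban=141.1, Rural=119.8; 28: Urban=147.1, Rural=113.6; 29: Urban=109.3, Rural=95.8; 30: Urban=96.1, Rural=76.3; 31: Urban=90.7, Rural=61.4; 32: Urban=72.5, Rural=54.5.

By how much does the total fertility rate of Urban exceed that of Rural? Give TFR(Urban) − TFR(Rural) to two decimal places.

Urban:
  Sum of ASFRs = 180.2 + 149.7 + 141.1 + 147.1 + 109.3 + 96.1 + 90.7 + 72.5 = 986.7
  TFR = 986.7 / 1000 = 0.9867
Rural:
  Sum of ASFRs = 118.3 + 124.1 + 119.8 + 113.6 + 95.8 + 76.3 + 61.4 + 54.5 = 763.8
  TFR = 763.8 / 1000 = 0.7638
Difference = 0.9867 − 0.7638 = 0.2229

0.22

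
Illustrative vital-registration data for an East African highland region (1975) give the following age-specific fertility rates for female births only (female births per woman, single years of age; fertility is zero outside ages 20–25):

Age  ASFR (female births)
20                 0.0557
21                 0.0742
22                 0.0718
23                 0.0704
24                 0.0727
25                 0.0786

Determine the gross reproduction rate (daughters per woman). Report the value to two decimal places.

Sum of female ASFRs = 0.0557 + 0.0742 + 0.0718 + 0.0704 + 0.0727 + 0.0786 = 0.4234
GRR = 0.4234

0.42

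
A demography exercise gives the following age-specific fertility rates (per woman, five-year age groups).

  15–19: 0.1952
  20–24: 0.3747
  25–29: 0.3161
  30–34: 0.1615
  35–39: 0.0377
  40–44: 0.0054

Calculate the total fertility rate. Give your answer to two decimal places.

Sum of ASFRs = 0.1952 + 0.3747 + 0.3161 + 0.1615 + 0.0377 + 0.0054 = 1.0906
TFR = 5 × 1.0906 = 5.453

5.45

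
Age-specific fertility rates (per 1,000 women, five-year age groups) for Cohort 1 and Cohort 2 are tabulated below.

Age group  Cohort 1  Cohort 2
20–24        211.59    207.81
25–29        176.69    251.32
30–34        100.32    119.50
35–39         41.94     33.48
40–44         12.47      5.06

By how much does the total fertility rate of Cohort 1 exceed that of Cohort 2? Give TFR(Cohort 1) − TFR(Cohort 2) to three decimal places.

Cohort 1:
  Sum of ASFRs = 211.59 + 176.69 + 100.32 + 41.94 + 12.47 = 543.01
  TFR = 5 × 543.01 / 1000 = 2.71505
Cohort 2:
  Sum of ASFRs = 207.81 + 251.32 + 119.50 + 33.48 + 5.06 = 617.17
  TFR = 5 × 617.17 / 1000 = 3.08585
Difference = 2.71505 − 3.08585 = -0.3708

-0.371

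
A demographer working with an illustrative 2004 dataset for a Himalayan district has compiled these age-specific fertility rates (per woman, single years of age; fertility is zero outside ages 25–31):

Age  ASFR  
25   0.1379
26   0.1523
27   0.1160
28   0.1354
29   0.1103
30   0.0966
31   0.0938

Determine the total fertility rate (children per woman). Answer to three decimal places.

0.842

Sum of ASFRs = 0.1379 + 0.1523 + 0.1160 + 0.1354 + 0.1103 + 0.0966 + 0.0938 = 0.8423
TFR = 0.8423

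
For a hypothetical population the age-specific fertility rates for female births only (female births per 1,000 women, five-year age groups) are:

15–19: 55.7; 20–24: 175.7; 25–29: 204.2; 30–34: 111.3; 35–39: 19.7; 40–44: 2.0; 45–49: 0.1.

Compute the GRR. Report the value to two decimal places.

2.84

Sum of female ASFRs = 55.7 + 175.7 + 204.2 + 111.3 + 19.7 + 2.0 + 0.1 = 568.7
GRR = 5 × 568.7 / 1000 = 2.8435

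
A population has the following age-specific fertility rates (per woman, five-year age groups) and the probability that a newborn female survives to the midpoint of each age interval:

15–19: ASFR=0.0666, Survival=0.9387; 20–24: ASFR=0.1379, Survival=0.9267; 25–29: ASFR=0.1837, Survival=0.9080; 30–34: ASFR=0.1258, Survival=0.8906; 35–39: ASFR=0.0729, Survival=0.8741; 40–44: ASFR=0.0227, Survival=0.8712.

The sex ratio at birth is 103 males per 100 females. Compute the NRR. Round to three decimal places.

1.361

Proportion female at birth = 100 / (100 + 103) = 0.49261.
Each age group contributes 5 × ASFR × survival:
  15–19: 5 × 0.0666 × 0.9387 = 0.31259
  20–24: 5 × 0.1379 × 0.9267 = 0.63896
  25–29: 5 × 0.1837 × 0.9080 = 0.83400
  30–34: 5 × 0.1258 × 0.8906 = 0.56019
  35–39: 5 × 0.0729 × 0.8741 = 0.31861
  40–44: 5 × 0.0227 × 0.8712 = 0.09888
Sum = 2.76323
NRR = 0.49261 × 2.76323 = 1.36119
With NRR above 1 the population is above replacement fertility.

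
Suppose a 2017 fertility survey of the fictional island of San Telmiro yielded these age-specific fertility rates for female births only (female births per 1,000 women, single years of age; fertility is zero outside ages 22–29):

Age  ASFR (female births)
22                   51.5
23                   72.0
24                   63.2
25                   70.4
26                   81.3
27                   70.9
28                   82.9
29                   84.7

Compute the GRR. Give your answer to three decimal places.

0.577

Sum of female ASFRs = 51.5 + 72.0 + 63.2 + 70.4 + 81.3 + 70.9 + 82.9 + 84.7 = 576.9
GRR = 576.9 / 1000 = 0.5769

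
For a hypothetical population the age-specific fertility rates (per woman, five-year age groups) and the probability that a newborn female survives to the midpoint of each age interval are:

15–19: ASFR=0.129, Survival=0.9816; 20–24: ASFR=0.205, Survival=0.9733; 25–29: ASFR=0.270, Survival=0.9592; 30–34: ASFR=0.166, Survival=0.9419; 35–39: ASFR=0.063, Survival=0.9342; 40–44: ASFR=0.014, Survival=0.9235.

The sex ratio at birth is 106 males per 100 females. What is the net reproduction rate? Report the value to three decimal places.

1.974

Proportion female at birth = 100 / (100 + 106) = 0.48544.
Each age group contributes 5 × ASFR × survival:
  15–19: 5 × 0.129 × 0.9816 = 0.63313
  20–24: 5 × 0.205 × 0.9733 = 0.99763
  25–29: 5 × 0.270 × 0.9592 = 1.29492
  30–34: 5 × 0.166 × 0.9419 = 0.78178
  35–39: 5 × 0.063 × 0.9342 = 0.29427
  40–44: 5 × 0.014 × 0.9235 = 0.06465
Sum = 4.06638
NRR = 0.48544 × 4.06638 = 1.97398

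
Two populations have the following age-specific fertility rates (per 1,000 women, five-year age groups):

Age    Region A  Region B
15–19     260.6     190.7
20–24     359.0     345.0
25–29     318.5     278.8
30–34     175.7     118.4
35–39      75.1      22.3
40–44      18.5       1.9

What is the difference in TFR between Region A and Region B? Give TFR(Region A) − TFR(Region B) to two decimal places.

Region A:
  Sum of ASFRs = 260.6 + 359.0 + 318.5 + 175.7 + 75.1 + 18.5 = 1207.4
  TFR = 5 × 1207.4 / 1000 = 6.037
Region B:
  Sum of ASFRs = 190.7 + 345.0 + 278.8 + 118.4 + 22.3 + 1.9 = 957.1
  TFR = 5 × 957.1 / 1000 = 4.7855
Difference = 6.037 − 4.7855 = 1.2515

1.25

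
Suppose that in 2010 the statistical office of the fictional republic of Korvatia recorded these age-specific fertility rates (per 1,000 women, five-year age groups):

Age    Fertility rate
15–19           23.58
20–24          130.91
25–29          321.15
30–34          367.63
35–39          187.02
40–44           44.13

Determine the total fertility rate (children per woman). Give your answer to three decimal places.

Sum of ASFRs = 23.58 + 130.91 + 321.15 + 367.63 + 187.02 + 44.13 = 1074.42
TFR = 5 × 1074.42 / 1000 = 5.3721

5.372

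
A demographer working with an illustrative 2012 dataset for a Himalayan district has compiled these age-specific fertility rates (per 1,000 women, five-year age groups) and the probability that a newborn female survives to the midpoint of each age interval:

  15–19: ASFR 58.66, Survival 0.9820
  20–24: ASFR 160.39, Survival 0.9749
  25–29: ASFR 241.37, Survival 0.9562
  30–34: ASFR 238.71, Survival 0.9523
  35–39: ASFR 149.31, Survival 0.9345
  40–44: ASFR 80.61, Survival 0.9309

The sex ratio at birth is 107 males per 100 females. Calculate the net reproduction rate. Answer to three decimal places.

Proportion female at birth = 100 / (100 + 107) = 0.48309.
Weighting each age-specific rate by interval width and survival:
  15–19: 5 × 58.66/1000 × 0.9820 = 0.28802
  20–24: 5 × 160.39/1000 × 0.9749 = 0.78182
  25–29: 5 × 241.37/1000 × 0.9562 = 1.15399
  30–34: 5 × 238.71/1000 × 0.9523 = 1.13662
  35–39: 5 × 149.31/1000 × 0.9345 = 0.69765
  40–44: 5 × 80.61/1000 × 0.9309 = 0.37520
Sum = 4.43330
NRR = 0.48309 × 4.43330 = 2.14168
NRR > 1, so each generation more than replaces itself.

2.142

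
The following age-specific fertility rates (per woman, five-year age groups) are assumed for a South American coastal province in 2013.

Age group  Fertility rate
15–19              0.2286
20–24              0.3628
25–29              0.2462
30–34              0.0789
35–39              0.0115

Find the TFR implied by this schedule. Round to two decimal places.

Sum of ASFRs = 0.2286 + 0.3628 + 0.2462 + 0.0789 + 0.0115 = 0.9280
TFR = 5 × 0.9280 = 4.64

4.64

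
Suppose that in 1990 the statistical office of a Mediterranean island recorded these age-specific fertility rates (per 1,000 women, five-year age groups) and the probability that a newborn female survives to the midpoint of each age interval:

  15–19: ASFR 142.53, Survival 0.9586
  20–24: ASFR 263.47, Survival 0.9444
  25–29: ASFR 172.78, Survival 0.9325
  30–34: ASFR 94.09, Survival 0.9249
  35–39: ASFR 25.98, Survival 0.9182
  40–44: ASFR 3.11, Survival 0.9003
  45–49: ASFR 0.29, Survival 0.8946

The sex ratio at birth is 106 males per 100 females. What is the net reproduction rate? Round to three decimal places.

1.603

Proportion female at birth = 100 / (100 + 106) = 0.48544.
Each age group contributes 5 × ASFR × survival:
  15–19: 5 × 142.53/1000 × 0.9586 = 0.68315
  20–24: 5 × 263.47/1000 × 0.9444 = 1.24411
  25–29: 5 × 172.78/1000 × 0.9325 = 0.80559
  30–34: 5 × 94.09/1000 × 0.9249 = 0.43512
  35–39: 5 × 25.98/1000 × 0.9182 = 0.11927
  40–44: 5 × 3.11/1000 × 0.9003 = 0.01400
  45–49: 5 × 0.29/1000 × 0.8946 = 0.00130
Sum = 3.30254
NRR = 0.48544 × 3.30254 = 1.60319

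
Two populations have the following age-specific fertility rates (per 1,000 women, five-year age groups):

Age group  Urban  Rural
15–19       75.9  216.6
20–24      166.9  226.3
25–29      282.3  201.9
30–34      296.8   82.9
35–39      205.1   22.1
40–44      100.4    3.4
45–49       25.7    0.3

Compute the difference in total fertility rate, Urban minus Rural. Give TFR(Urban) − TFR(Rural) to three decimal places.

Urban:
  Sum of ASFRs = 75.9 + 166.9 + 282.3 + 296.8 + 205.1 + 100.4 + 25.7 = 1153.1
  TFR = 5 × 1153.1 / 1000 = 5.7655
Rural:
  Sum of ASFRs = 216.6 + 226.3 + 201.9 + 82.9 + 22.1 + 3.4 + 0.3 = 753.5
  TFR = 5 × 753.5 / 1000 = 3.7675
Difference = 5.7655 − 3.7675 = 1.998

1.998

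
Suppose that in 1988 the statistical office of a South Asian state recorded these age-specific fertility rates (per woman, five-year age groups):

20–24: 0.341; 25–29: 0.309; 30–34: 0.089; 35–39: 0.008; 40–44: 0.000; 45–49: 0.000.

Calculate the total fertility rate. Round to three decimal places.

3.735

Sum of ASFRs = 0.341 + 0.309 + 0.089 + 0.008 + 0.000 + 0.000 = 0.747
TFR = 5 × 0.747 = 3.735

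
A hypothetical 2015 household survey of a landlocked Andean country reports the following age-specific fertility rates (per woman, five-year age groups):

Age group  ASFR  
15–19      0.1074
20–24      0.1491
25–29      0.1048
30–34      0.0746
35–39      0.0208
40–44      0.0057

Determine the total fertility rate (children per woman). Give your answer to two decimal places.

Sum of ASFRs = 0.1074 + 0.1491 + 0.1048 + 0.0746 + 0.0208 + 0.0057 = 0.4624
TFR = 5 × 0.4624 = 2.312

2.31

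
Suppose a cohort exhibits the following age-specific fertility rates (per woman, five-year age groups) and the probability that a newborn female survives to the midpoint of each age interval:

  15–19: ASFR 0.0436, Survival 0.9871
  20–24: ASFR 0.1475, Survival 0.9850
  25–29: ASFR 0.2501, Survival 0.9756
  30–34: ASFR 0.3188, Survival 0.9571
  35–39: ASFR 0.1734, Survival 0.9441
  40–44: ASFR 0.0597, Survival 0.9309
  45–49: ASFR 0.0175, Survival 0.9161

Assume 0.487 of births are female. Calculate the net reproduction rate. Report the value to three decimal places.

2.369

Proportion female at birth = 0.487.
Each age group contributes 5 × ASFR × survival:
  15–19: 5 × 0.0436 × 0.9871 = 0.21519
  20–24: 5 × 0.1475 × 0.9850 = 0.72644
  25–29: 5 × 0.2501 × 0.9756 = 1.21999
  30–34: 5 × 0.3188 × 0.9571 = 1.52562
  35–39: 5 × 0.1734 × 0.9441 = 0.81853
  40–44: 5 × 0.0597 × 0.9309 = 0.27787
  45–49: 5 × 0.0175 × 0.9161 = 0.08016
Sum = 4.86380
NRR = 0.487 × 4.86380 = 2.36867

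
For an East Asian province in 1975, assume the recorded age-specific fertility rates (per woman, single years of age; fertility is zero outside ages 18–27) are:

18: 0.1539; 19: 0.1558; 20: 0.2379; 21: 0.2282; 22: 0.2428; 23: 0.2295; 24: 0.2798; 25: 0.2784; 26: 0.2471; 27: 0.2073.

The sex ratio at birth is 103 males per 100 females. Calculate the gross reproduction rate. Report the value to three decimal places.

1.114

Proportion female at birth = 100 / (100 + 103) = 0.49261.
Sum of ASFRs = 0.1539 + 0.1558 + 0.2379 + 0.2282 + 0.2428 + 0.2295 + 0.2798 + 0.2784 + 0.2471 + 0.2073 = 2.2607
TFR = 2.2607
GRR = 0.49261 × 2.2607 = 1.11364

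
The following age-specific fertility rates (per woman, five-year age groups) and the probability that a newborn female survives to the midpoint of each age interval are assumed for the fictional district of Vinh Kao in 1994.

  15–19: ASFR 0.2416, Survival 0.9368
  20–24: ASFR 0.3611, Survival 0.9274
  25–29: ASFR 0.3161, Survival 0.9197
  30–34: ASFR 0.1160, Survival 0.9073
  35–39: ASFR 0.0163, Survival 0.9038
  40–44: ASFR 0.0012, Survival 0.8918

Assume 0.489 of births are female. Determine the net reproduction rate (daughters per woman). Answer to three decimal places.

Proportion female at birth = 0.489.
Weighting each age-specific rate by interval width and survival:
  15–19: 5 × 0.2416 × 0.9368 = 1.13165
  20–24: 5 × 0.3611 × 0.9274 = 1.67442
  25–29: 5 × 0.3161 × 0.9197 = 1.45359
  30–34: 5 × 0.1160 × 0.9073 = 0.52623
  35–39: 5 × 0.0163 × 0.9038 = 0.07366
  40–44: 5 × 0.0012 × 0.8918 = 0.00535
Sum = 4.86490
NRR = 0.489 × 4.86490 = 2.37894
NRR > 1, so each generation more than replaces itself.

2.379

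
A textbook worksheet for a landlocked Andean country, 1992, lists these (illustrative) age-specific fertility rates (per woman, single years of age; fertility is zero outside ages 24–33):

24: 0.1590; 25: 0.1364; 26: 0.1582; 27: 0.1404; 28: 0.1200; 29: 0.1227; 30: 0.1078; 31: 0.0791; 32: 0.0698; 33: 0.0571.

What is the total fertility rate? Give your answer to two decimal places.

Sum of ASFRs = 0.1590 + 0.1364 + 0.1582 + 0.1404 + 0.1200 + 0.1227 + 0.1078 + 0.0791 + 0.0698 + 0.0571 = 1.1505
TFR = 1.1505

1.15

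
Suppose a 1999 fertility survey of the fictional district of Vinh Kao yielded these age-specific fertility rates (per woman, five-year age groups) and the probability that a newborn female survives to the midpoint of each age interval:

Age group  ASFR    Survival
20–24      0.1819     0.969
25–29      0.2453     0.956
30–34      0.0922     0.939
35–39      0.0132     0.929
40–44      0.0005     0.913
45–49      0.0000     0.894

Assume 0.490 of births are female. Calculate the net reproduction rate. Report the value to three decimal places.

1.250

Proportion female at birth = 0.490.
Each age group contributes 5 × ASFR × survival:
  20–24: 5 × 0.1819 × 0.969 = 0.88131
  25–29: 5 × 0.2453 × 0.956 = 1.17253
  30–34: 5 × 0.0922 × 0.939 = 0.43288
  35–39: 5 × 0.0132 × 0.929 = 0.06131
  40–44: 5 × 0.0005 × 0.913 = 0.00228
  45–49: 5 × 0.0000 × 0.894 = 0.00000
Sum = 2.55031
NRR = 0.490 × 2.55031 = 1.24965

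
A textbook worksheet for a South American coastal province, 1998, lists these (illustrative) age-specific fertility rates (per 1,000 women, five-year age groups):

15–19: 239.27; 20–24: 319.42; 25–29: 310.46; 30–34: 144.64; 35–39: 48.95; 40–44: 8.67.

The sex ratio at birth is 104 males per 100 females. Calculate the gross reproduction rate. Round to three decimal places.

Proportion female at birth = 100 / (100 + 104) = 0.49020.
Sum of ASFRs = 239.27 + 319.42 + 310.46 + 144.64 + 48.95 + 8.67 = 1071.41
TFR = 5 × 1071.41 / 1000 = 5.35705
GRR = 0.49020 × 5.35705 = 2.62603

2.626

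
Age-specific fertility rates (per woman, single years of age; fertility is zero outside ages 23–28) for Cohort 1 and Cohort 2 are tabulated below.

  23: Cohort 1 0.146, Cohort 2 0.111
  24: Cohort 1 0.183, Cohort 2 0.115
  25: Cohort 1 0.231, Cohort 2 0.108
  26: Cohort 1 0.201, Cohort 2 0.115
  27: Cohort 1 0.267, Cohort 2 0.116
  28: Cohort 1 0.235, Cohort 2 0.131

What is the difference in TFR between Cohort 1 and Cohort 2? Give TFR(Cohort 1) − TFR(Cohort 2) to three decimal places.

Cohort 1:
  Sum of ASFRs = 0.146 + 0.183 + 0.231 + 0.201 + 0.267 + 0.235 = 1.263
  TFR = 1.263
Cohort 2:
  Sum of ASFRs = 0.111 + 0.115 + 0.108 + 0.115 + 0.116 + 0.131 = 0.696
  TFR = 0.696
Difference = 1.263 − 0.696 = 0.567

0.567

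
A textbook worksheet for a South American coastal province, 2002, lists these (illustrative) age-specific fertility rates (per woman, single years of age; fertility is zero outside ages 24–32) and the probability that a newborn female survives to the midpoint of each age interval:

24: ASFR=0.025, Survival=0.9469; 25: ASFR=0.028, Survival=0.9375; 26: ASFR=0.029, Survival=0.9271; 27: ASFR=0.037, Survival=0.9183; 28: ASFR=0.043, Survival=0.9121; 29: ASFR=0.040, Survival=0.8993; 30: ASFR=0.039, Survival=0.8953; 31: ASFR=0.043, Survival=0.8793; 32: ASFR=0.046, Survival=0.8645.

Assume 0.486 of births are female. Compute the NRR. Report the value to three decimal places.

0.145

Proportion female at birth = 0.486.
Weighting each age-specific rate by interval width and survival:
  24: 1 × 0.025 × 0.9469 = 0.02367
  25: 1 × 0.028 × 0.9375 = 0.02625
  26: 1 × 0.029 × 0.9271 = 0.02689
  27: 1 × 0.037 × 0.9183 = 0.03398
  28: 1 × 0.043 × 0.9121 = 0.03922
  29: 1 × 0.040 × 0.8993 = 0.03597
  30: 1 × 0.039 × 0.8953 = 0.03492
  31: 1 × 0.043 × 0.8793 = 0.03781
  32: 1 × 0.046 × 0.8645 = 0.03977
Sum = 0.29848
NRR = 0.486 × 0.29848 = 0.14506
An NRR under 1 implies long-run decline under these rates.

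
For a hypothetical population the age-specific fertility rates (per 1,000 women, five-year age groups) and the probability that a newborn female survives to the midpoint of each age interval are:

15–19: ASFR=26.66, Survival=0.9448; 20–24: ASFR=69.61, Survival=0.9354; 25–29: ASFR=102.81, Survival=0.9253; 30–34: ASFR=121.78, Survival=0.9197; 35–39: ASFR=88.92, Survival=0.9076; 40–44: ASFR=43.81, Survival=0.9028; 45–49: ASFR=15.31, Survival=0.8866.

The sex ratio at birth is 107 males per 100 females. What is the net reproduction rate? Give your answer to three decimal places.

Proportion female at birth = 100 / (100 + 107) = 0.48309.
Survival-weighted fertility by age (5·fₓ·Sₓ):
  15–19: 5 × 26.66/1000 × 0.9448 = 0.12594
  20–24: 5 × 69.61/1000 × 0.9354 = 0.32557
  25–29: 5 × 102.81/1000 × 0.9253 = 0.47565
  30–34: 5 × 121.78/1000 × 0.9197 = 0.56001
  35–39: 5 × 88.92/1000 × 0.9076 = 0.40352
  40–44: 5 × 43.81/1000 × 0.9028 = 0.19776
  45–49: 5 × 15.31/1000 × 0.8866 = 0.06787
Sum = 2.15632
NRR = 0.48309 × 2.15632 = 1.04170

1.042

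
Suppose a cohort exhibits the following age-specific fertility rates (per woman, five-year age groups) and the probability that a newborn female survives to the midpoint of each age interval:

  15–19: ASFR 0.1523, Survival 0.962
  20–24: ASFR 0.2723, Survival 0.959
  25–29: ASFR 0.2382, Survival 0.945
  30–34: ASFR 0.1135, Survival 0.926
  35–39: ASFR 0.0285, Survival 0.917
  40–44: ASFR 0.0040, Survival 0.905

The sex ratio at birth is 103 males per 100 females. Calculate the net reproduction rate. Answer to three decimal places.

Proportion female at birth = 100 / (100 + 103) = 0.49261.
Per-age-group product (5 × ASFR × survival probability):
  15–19: 5 × 0.1523 × 0.962 = 0.73256
  20–24: 5 × 0.2723 × 0.959 = 1.30568
  25–29: 5 × 0.2382 × 0.945 = 1.12550
  30–34: 5 × 0.1135 × 0.926 = 0.52551
  35–39: 5 × 0.0285 × 0.917 = 0.13067
  40–44: 5 × 0.0040 × 0.905 = 0.01810
Sum = 3.83802
NRR = 0.49261 × 3.83802 = 1.89065

1.891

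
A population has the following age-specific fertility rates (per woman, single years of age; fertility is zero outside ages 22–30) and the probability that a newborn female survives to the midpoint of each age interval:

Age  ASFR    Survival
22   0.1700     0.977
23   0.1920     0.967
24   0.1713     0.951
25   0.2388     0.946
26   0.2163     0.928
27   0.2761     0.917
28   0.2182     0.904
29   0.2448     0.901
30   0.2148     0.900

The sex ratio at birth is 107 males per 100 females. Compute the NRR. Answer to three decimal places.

0.872

Proportion female at birth = 100 / (100 + 107) = 0.48309.
Each age group contributes 1 × ASFR × survival:
  22: 1 × 0.1700 × 0.977 = 0.16609
  23: 1 × 0.1920 × 0.967 = 0.18566
  24: 1 × 0.1713 × 0.951 = 0.16291
  25: 1 × 0.2388 × 0.946 = 0.22590
  26: 1 × 0.2163 × 0.928 = 0.20073
  27: 1 × 0.2761 × 0.917 = 0.25318
  28: 1 × 0.2182 × 0.904 = 0.19725
  29: 1 × 0.2448 × 0.901 = 0.22056
  30: 1 × 0.2148 × 0.900 = 0.19332
Sum = 1.80560
NRR = 0.48309 × 1.80560 = 0.87227
With NRR below 1 the population is below replacement fertility.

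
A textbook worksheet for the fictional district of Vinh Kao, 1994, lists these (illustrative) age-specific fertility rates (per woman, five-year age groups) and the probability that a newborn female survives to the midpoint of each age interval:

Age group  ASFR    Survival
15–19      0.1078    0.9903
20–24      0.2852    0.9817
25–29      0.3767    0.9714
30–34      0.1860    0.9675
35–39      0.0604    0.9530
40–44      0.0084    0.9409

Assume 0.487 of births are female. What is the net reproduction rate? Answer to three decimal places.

Proportion female at birth = 0.487.
Weighting each age-specific rate by interval width and survival:
  15–19: 5 × 0.1078 × 0.9903 = 0.53377
  20–24: 5 × 0.2852 × 0.9817 = 1.39990
  25–29: 5 × 0.3767 × 0.9714 = 1.82963
  30–34: 5 × 0.1860 × 0.9675 = 0.89978
  35–39: 5 × 0.0604 × 0.9530 = 0.28781
  40–44: 5 × 0.0084 × 0.9409 = 0.03952
Sum = 4.99041
NRR = 0.487 × 4.99041 = 2.43033
NRR > 1, so each generation more than replaces itself.

2.430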